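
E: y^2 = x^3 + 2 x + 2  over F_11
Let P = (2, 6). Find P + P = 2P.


Doubling: s = (3 x1^2 + a) / (2 y1)
s = (3*2^2 + 2) / (2*6) mod 11 = 3
x3 = s^2 - 2 x1 mod 11 = 3^2 - 2*2 = 5
y3 = s (x1 - x3) - y1 mod 11 = 3 * (2 - 5) - 6 = 7

2P = (5, 7)


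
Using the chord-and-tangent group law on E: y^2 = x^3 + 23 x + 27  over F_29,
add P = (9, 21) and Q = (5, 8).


P != Q, so use the chord formula.
s = (y2 - y1) / (x2 - x1) = (16) / (25) mod 29 = 25
x3 = s^2 - x1 - x2 mod 29 = 25^2 - 9 - 5 = 2
y3 = s (x1 - x3) - y1 mod 29 = 25 * (9 - 2) - 21 = 9

P + Q = (2, 9)


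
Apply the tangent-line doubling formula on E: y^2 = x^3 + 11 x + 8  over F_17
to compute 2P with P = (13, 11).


Doubling: s = (3 x1^2 + a) / (2 y1)
s = (3*13^2 + 11) / (2*11) mod 17 = 5
x3 = s^2 - 2 x1 mod 17 = 5^2 - 2*13 = 16
y3 = s (x1 - x3) - y1 mod 17 = 5 * (13 - 16) - 11 = 8

2P = (16, 8)


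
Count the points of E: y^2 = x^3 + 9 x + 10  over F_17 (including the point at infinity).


For each x in F_17, count y with y^2 = x^3 + 9 x + 10 mod 17:
  x = 2: RHS = 2, y in [6, 11]  -> 2 point(s)
  x = 3: RHS = 13, y in [8, 9]  -> 2 point(s)
  x = 4: RHS = 8, y in [5, 12]  -> 2 point(s)
  x = 6: RHS = 8, y in [5, 12]  -> 2 point(s)
  x = 7: RHS = 8, y in [5, 12]  -> 2 point(s)
  x = 8: RHS = 16, y in [4, 13]  -> 2 point(s)
  x = 9: RHS = 4, y in [2, 15]  -> 2 point(s)
  x = 15: RHS = 1, y in [1, 16]  -> 2 point(s)
  x = 16: RHS = 0, y in [0]  -> 1 point(s)
Affine points: 17. Add the point at infinity: total = 18.

#E(F_17) = 18


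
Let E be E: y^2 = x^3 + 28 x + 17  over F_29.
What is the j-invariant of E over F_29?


Delta = -16(4 a^3 + 27 b^2) mod 29 = 3
-1728 * (4 a)^3 = -1728 * (4*28)^3 mod 29 = 15
j = 15 * 3^(-1) mod 29 = 5

j = 5 (mod 29)


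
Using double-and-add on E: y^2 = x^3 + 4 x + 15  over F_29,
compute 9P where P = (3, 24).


k = 9 = 1001_2 (binary, LSB first: 1001)
Double-and-add from P = (3, 24):
  bit 0 = 1: acc = O + (3, 24) = (3, 24)
  bit 1 = 0: acc unchanged = (3, 24)
  bit 2 = 0: acc unchanged = (3, 24)
  bit 3 = 1: acc = (3, 24) + (23, 23) = (27, 12)

9P = (27, 12)


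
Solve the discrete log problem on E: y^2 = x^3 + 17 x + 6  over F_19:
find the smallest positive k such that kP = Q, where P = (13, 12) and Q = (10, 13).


Enumerate multiples of P until we hit Q = (10, 13):
  1P = (13, 12)
  2P = (10, 6)
  3P = (0, 14)
  4P = (4, 10)
  5P = (18, 8)
  6P = (16, 17)
  7P = (16, 2)
  8P = (18, 11)
  9P = (4, 9)
  10P = (0, 5)
  11P = (10, 13)
Match found at i = 11.

k = 11


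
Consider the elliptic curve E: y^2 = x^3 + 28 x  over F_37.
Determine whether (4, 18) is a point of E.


Check whether y^2 = x^3 + 28 x + 0 (mod 37) for (x, y) = (4, 18).
LHS: y^2 = 18^2 mod 37 = 28
RHS: x^3 + 28 x + 0 = 4^3 + 28*4 + 0 mod 37 = 28
LHS = RHS

Yes, on the curve


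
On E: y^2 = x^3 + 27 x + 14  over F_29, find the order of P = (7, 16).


Compute successive multiples of P until we hit O:
  1P = (7, 16)
  2P = (15, 13)
  3P = (23, 19)
  4P = (3, 21)
  5P = (26, 15)
  6P = (5, 19)
  7P = (12, 6)
  8P = (14, 27)
  ... (continuing to 28P)
  28P = O

ord(P) = 28


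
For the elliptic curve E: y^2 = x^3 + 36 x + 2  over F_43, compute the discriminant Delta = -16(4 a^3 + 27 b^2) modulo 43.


4 a^3 + 27 b^2 = 4*36^3 + 27*2^2 = 186624 + 108 = 186732
Delta = -16 * (186732) = -2987712
Delta mod 43 = 14

Delta = 14 (mod 43)


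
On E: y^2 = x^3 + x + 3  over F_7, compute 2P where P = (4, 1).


Doubling: s = (3 x1^2 + a) / (2 y1)
s = (3*4^2 + 1) / (2*1) mod 7 = 0
x3 = s^2 - 2 x1 mod 7 = 0^2 - 2*4 = 6
y3 = s (x1 - x3) - y1 mod 7 = 0 * (4 - 6) - 1 = 6

2P = (6, 6)


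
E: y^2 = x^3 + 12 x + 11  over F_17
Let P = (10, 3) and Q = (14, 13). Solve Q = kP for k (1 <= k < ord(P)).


Enumerate multiples of P until we hit Q = (14, 13):
  1P = (10, 3)
  2P = (15, 9)
  3P = (5, 3)
  4P = (2, 14)
  5P = (13, 16)
  6P = (9, 7)
  7P = (14, 13)
Match found at i = 7.

k = 7


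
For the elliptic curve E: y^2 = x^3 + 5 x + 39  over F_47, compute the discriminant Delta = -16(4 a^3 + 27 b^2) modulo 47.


4 a^3 + 27 b^2 = 4*5^3 + 27*39^2 = 500 + 41067 = 41567
Delta = -16 * (41567) = -665072
Delta mod 47 = 25

Delta = 25 (mod 47)


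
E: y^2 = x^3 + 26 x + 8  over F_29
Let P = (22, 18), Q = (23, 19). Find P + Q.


P != Q, so use the chord formula.
s = (y2 - y1) / (x2 - x1) = (1) / (1) mod 29 = 1
x3 = s^2 - x1 - x2 mod 29 = 1^2 - 22 - 23 = 14
y3 = s (x1 - x3) - y1 mod 29 = 1 * (22 - 14) - 18 = 19

P + Q = (14, 19)


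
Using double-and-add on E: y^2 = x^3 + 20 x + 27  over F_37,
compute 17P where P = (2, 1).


k = 17 = 10001_2 (binary, LSB first: 10001)
Double-and-add from P = (2, 1):
  bit 0 = 1: acc = O + (2, 1) = (2, 1)
  bit 1 = 0: acc unchanged = (2, 1)
  bit 2 = 0: acc unchanged = (2, 1)
  bit 3 = 0: acc unchanged = (2, 1)
  bit 4 = 1: acc = (2, 1) + (35, 4) = (26, 17)

17P = (26, 17)


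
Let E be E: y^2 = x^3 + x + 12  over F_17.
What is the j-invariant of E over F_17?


Delta = -16(4 a^3 + 27 b^2) mod 17 = 16
-1728 * (4 a)^3 = -1728 * (4*1)^3 mod 17 = 10
j = 10 * 16^(-1) mod 17 = 7

j = 7 (mod 17)


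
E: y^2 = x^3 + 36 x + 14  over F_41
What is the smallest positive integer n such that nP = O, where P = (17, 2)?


Compute successive multiples of P until we hit O:
  1P = (17, 2)
  2P = (25, 37)
  3P = (38, 24)
  4P = (36, 23)
  5P = (20, 40)
  6P = (5, 27)
  7P = (39, 37)
  8P = (1, 16)
  ... (continuing to 37P)
  37P = O

ord(P) = 37


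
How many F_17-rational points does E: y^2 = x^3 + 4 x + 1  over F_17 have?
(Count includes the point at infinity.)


For each x in F_17, count y with y^2 = x^3 + 4 x + 1 mod 17:
  x = 0: RHS = 1, y in [1, 16]  -> 2 point(s)
  x = 2: RHS = 0, y in [0]  -> 1 point(s)
  x = 4: RHS = 13, y in [8, 9]  -> 2 point(s)
  x = 7: RHS = 15, y in [7, 10]  -> 2 point(s)
  x = 8: RHS = 1, y in [1, 16]  -> 2 point(s)
  x = 9: RHS = 1, y in [1, 16]  -> 2 point(s)
  x = 10: RHS = 4, y in [2, 15]  -> 2 point(s)
  x = 11: RHS = 16, y in [4, 13]  -> 2 point(s)
  x = 12: RHS = 9, y in [3, 14]  -> 2 point(s)
  x = 14: RHS = 13, y in [8, 9]  -> 2 point(s)
  x = 15: RHS = 2, y in [6, 11]  -> 2 point(s)
  x = 16: RHS = 13, y in [8, 9]  -> 2 point(s)
Affine points: 23. Add the point at infinity: total = 24.

#E(F_17) = 24


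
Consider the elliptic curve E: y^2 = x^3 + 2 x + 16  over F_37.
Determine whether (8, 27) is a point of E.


Check whether y^2 = x^3 + 2 x + 16 (mod 37) for (x, y) = (8, 27).
LHS: y^2 = 27^2 mod 37 = 26
RHS: x^3 + 2 x + 16 = 8^3 + 2*8 + 16 mod 37 = 26
LHS = RHS

Yes, on the curve


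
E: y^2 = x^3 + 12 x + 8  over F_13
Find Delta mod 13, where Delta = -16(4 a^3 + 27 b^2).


4 a^3 + 27 b^2 = 4*12^3 + 27*8^2 = 6912 + 1728 = 8640
Delta = -16 * (8640) = -138240
Delta mod 13 = 2

Delta = 2 (mod 13)


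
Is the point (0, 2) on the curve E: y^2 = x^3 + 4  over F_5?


Check whether y^2 = x^3 + 0 x + 4 (mod 5) for (x, y) = (0, 2).
LHS: y^2 = 2^2 mod 5 = 4
RHS: x^3 + 0 x + 4 = 0^3 + 0*0 + 4 mod 5 = 4
LHS = RHS

Yes, on the curve


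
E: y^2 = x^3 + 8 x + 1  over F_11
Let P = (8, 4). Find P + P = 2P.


Doubling: s = (3 x1^2 + a) / (2 y1)
s = (3*8^2 + 8) / (2*4) mod 11 = 3
x3 = s^2 - 2 x1 mod 11 = 3^2 - 2*8 = 4
y3 = s (x1 - x3) - y1 mod 11 = 3 * (8 - 4) - 4 = 8

2P = (4, 8)


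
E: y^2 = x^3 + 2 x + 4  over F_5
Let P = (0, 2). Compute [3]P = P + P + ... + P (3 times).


k = 3 = 11_2 (binary, LSB first: 11)
Double-and-add from P = (0, 2):
  bit 0 = 1: acc = O + (0, 2) = (0, 2)
  bit 1 = 1: acc = (0, 2) + (4, 1) = (2, 1)

3P = (2, 1)


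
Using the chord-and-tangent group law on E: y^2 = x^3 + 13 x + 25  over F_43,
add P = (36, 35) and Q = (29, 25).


P != Q, so use the chord formula.
s = (y2 - y1) / (x2 - x1) = (33) / (36) mod 43 = 26
x3 = s^2 - x1 - x2 mod 43 = 26^2 - 36 - 29 = 9
y3 = s (x1 - x3) - y1 mod 43 = 26 * (36 - 9) - 35 = 22

P + Q = (9, 22)


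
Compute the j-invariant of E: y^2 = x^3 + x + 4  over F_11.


Delta = -16(4 a^3 + 27 b^2) mod 11 = 9
-1728 * (4 a)^3 = -1728 * (4*1)^3 mod 11 = 2
j = 2 * 9^(-1) mod 11 = 10

j = 10 (mod 11)


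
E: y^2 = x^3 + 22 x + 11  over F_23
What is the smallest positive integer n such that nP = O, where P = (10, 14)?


Compute successive multiples of P until we hit O:
  1P = (10, 14)
  2P = (3, 9)
  3P = (3, 14)
  4P = (10, 9)
  5P = O

ord(P) = 5


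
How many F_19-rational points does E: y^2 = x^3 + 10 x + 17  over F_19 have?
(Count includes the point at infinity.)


For each x in F_19, count y with y^2 = x^3 + 10 x + 17 mod 19:
  x = 0: RHS = 17, y in [6, 13]  -> 2 point(s)
  x = 1: RHS = 9, y in [3, 16]  -> 2 point(s)
  x = 2: RHS = 7, y in [8, 11]  -> 2 point(s)
  x = 3: RHS = 17, y in [6, 13]  -> 2 point(s)
  x = 4: RHS = 7, y in [8, 11]  -> 2 point(s)
  x = 8: RHS = 1, y in [1, 18]  -> 2 point(s)
  x = 9: RHS = 0, y in [0]  -> 1 point(s)
  x = 13: RHS = 7, y in [8, 11]  -> 2 point(s)
  x = 16: RHS = 17, y in [6, 13]  -> 2 point(s)
  x = 18: RHS = 6, y in [5, 14]  -> 2 point(s)
Affine points: 19. Add the point at infinity: total = 20.

#E(F_19) = 20


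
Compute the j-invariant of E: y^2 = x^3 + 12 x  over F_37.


Delta = -16(4 a^3 + 27 b^2) mod 37 = 1
-1728 * (4 a)^3 = -1728 * (4*12)^3 mod 37 = 26
j = 26 * 1^(-1) mod 37 = 26

j = 26 (mod 37)


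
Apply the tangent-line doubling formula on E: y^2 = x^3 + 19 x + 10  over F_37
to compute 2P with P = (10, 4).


Doubling: s = (3 x1^2 + a) / (2 y1)
s = (3*10^2 + 19) / (2*4) mod 37 = 26
x3 = s^2 - 2 x1 mod 37 = 26^2 - 2*10 = 27
y3 = s (x1 - x3) - y1 mod 37 = 26 * (10 - 27) - 4 = 35

2P = (27, 35)


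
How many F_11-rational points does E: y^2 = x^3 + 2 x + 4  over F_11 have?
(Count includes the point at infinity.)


For each x in F_11, count y with y^2 = x^3 + 2 x + 4 mod 11:
  x = 0: RHS = 4, y in [2, 9]  -> 2 point(s)
  x = 2: RHS = 5, y in [4, 7]  -> 2 point(s)
  x = 3: RHS = 4, y in [2, 9]  -> 2 point(s)
  x = 6: RHS = 1, y in [1, 10]  -> 2 point(s)
  x = 7: RHS = 9, y in [3, 8]  -> 2 point(s)
  x = 8: RHS = 4, y in [2, 9]  -> 2 point(s)
  x = 9: RHS = 3, y in [5, 6]  -> 2 point(s)
  x = 10: RHS = 1, y in [1, 10]  -> 2 point(s)
Affine points: 16. Add the point at infinity: total = 17.

#E(F_11) = 17


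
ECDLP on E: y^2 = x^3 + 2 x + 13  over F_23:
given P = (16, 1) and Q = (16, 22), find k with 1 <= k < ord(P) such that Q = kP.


Enumerate multiples of P until we hit Q = (16, 22):
  1P = (16, 1)
  2P = (4, 19)
  3P = (11, 3)
  4P = (21, 1)
  5P = (9, 22)
  6P = (7, 18)
  7P = (3, 0)
  8P = (7, 5)
  9P = (9, 1)
  10P = (21, 22)
  11P = (11, 20)
  12P = (4, 4)
  13P = (16, 22)
Match found at i = 13.

k = 13


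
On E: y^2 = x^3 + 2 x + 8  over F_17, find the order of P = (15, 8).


Compute successive multiples of P until we hit O:
  1P = (15, 8)
  2P = (13, 15)
  3P = (14, 14)
  4P = (7, 12)
  5P = (8, 14)
  6P = (10, 12)
  7P = (11, 16)
  8P = (12, 3)
  ... (continuing to 21P)
  21P = O

ord(P) = 21


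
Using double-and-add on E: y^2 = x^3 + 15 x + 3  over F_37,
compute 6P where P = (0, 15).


k = 6 = 110_2 (binary, LSB first: 011)
Double-and-add from P = (0, 15):
  bit 0 = 0: acc unchanged = O
  bit 1 = 1: acc = O + (28, 8) = (28, 8)
  bit 2 = 1: acc = (28, 8) + (30, 6) = (17, 18)

6P = (17, 18)


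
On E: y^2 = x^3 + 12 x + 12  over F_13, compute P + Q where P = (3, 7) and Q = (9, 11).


P != Q, so use the chord formula.
s = (y2 - y1) / (x2 - x1) = (4) / (6) mod 13 = 5
x3 = s^2 - x1 - x2 mod 13 = 5^2 - 3 - 9 = 0
y3 = s (x1 - x3) - y1 mod 13 = 5 * (3 - 0) - 7 = 8

P + Q = (0, 8)


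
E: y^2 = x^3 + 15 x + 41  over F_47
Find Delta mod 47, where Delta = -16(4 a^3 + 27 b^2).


4 a^3 + 27 b^2 = 4*15^3 + 27*41^2 = 13500 + 45387 = 58887
Delta = -16 * (58887) = -942192
Delta mod 47 = 17

Delta = 17 (mod 47)


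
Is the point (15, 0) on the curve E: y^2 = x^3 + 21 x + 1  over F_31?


Check whether y^2 = x^3 + 21 x + 1 (mod 31) for (x, y) = (15, 0).
LHS: y^2 = 0^2 mod 31 = 0
RHS: x^3 + 21 x + 1 = 15^3 + 21*15 + 1 mod 31 = 2
LHS != RHS

No, not on the curve


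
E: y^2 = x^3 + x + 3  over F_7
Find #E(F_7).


For each x in F_7, count y with y^2 = x^3 + 1 x + 3 mod 7:
  x = 4: RHS = 1, y in [1, 6]  -> 2 point(s)
  x = 5: RHS = 0, y in [0]  -> 1 point(s)
  x = 6: RHS = 1, y in [1, 6]  -> 2 point(s)
Affine points: 5. Add the point at infinity: total = 6.

#E(F_7) = 6


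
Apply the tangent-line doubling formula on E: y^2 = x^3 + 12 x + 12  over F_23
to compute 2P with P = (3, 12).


Doubling: s = (3 x1^2 + a) / (2 y1)
s = (3*3^2 + 12) / (2*12) mod 23 = 16
x3 = s^2 - 2 x1 mod 23 = 16^2 - 2*3 = 20
y3 = s (x1 - x3) - y1 mod 23 = 16 * (3 - 20) - 12 = 15

2P = (20, 15)


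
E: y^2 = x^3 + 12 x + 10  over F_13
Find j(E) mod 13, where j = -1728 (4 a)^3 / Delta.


Delta = -16(4 a^3 + 27 b^2) mod 13 = 11
-1728 * (4 a)^3 = -1728 * (4*12)^3 mod 13 = 1
j = 1 * 11^(-1) mod 13 = 6

j = 6 (mod 13)


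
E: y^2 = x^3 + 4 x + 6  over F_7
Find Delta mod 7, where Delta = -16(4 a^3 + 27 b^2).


4 a^3 + 27 b^2 = 4*4^3 + 27*6^2 = 256 + 972 = 1228
Delta = -16 * (1228) = -19648
Delta mod 7 = 1

Delta = 1 (mod 7)


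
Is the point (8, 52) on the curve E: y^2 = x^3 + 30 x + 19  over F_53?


Check whether y^2 = x^3 + 30 x + 19 (mod 53) for (x, y) = (8, 52).
LHS: y^2 = 52^2 mod 53 = 1
RHS: x^3 + 30 x + 19 = 8^3 + 30*8 + 19 mod 53 = 29
LHS != RHS

No, not on the curve


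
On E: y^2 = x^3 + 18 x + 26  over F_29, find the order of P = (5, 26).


Compute successive multiples of P until we hit O:
  1P = (5, 26)
  2P = (20, 18)
  3P = (28, 23)
  4P = (18, 11)
  5P = (19, 8)
  6P = (25, 8)
  7P = (3, 7)
  8P = (17, 5)
  ... (continuing to 21P)
  21P = O

ord(P) = 21


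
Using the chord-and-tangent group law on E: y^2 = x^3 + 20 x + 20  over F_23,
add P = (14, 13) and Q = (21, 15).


P != Q, so use the chord formula.
s = (y2 - y1) / (x2 - x1) = (2) / (7) mod 23 = 20
x3 = s^2 - x1 - x2 mod 23 = 20^2 - 14 - 21 = 20
y3 = s (x1 - x3) - y1 mod 23 = 20 * (14 - 20) - 13 = 5

P + Q = (20, 5)


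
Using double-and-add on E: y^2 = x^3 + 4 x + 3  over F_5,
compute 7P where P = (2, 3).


k = 7 = 111_2 (binary, LSB first: 111)
Double-and-add from P = (2, 3):
  bit 0 = 1: acc = O + (2, 3) = (2, 3)
  bit 1 = 1: acc = (2, 3) + (2, 2) = O
  bit 2 = 1: acc = O + (2, 3) = (2, 3)

7P = (2, 3)


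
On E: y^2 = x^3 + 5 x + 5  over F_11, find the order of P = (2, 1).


Compute successive multiples of P until we hit O:
  1P = (2, 1)
  2P = (5, 1)
  3P = (4, 10)
  4P = (6, 3)
  5P = (6, 8)
  6P = (4, 1)
  7P = (5, 10)
  8P = (2, 10)
  ... (continuing to 9P)
  9P = O

ord(P) = 9


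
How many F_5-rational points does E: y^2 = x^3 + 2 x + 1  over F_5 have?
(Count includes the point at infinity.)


For each x in F_5, count y with y^2 = x^3 + 2 x + 1 mod 5:
  x = 0: RHS = 1, y in [1, 4]  -> 2 point(s)
  x = 1: RHS = 4, y in [2, 3]  -> 2 point(s)
  x = 3: RHS = 4, y in [2, 3]  -> 2 point(s)
Affine points: 6. Add the point at infinity: total = 7.

#E(F_5) = 7


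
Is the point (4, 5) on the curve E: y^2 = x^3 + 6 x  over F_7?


Check whether y^2 = x^3 + 6 x + 0 (mod 7) for (x, y) = (4, 5).
LHS: y^2 = 5^2 mod 7 = 4
RHS: x^3 + 6 x + 0 = 4^3 + 6*4 + 0 mod 7 = 4
LHS = RHS

Yes, on the curve


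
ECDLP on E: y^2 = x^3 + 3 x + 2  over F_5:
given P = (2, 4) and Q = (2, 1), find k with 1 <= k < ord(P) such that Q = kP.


Enumerate multiples of P until we hit Q = (2, 1):
  1P = (2, 4)
  2P = (1, 1)
  3P = (1, 4)
  4P = (2, 1)
Match found at i = 4.

k = 4


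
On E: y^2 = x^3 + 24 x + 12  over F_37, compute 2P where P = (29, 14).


Doubling: s = (3 x1^2 + a) / (2 y1)
s = (3*29^2 + 24) / (2*14) mod 37 = 13
x3 = s^2 - 2 x1 mod 37 = 13^2 - 2*29 = 0
y3 = s (x1 - x3) - y1 mod 37 = 13 * (29 - 0) - 14 = 30

2P = (0, 30)


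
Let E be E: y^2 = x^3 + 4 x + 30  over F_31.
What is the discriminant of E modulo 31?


4 a^3 + 27 b^2 = 4*4^3 + 27*30^2 = 256 + 24300 = 24556
Delta = -16 * (24556) = -392896
Delta mod 31 = 29

Delta = 29 (mod 31)


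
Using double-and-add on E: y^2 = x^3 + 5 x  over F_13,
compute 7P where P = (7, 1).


k = 7 = 111_2 (binary, LSB first: 111)
Double-and-add from P = (7, 1):
  bit 0 = 1: acc = O + (7, 1) = (7, 1)
  bit 1 = 1: acc = (7, 1) + (3, 4) = (6, 8)
  bit 2 = 1: acc = (6, 8) + (10, 7) = (6, 5)

7P = (6, 5)


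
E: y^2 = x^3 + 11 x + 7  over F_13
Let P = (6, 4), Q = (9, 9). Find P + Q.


P != Q, so use the chord formula.
s = (y2 - y1) / (x2 - x1) = (5) / (3) mod 13 = 6
x3 = s^2 - x1 - x2 mod 13 = 6^2 - 6 - 9 = 8
y3 = s (x1 - x3) - y1 mod 13 = 6 * (6 - 8) - 4 = 10

P + Q = (8, 10)


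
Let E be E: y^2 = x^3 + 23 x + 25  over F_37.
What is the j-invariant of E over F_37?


Delta = -16(4 a^3 + 27 b^2) mod 37 = 3
-1728 * (4 a)^3 = -1728 * (4*23)^3 mod 37 = 31
j = 31 * 3^(-1) mod 37 = 35

j = 35 (mod 37)


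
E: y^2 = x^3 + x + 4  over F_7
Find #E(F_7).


For each x in F_7, count y with y^2 = x^3 + 1 x + 4 mod 7:
  x = 0: RHS = 4, y in [2, 5]  -> 2 point(s)
  x = 2: RHS = 0, y in [0]  -> 1 point(s)
  x = 4: RHS = 2, y in [3, 4]  -> 2 point(s)
  x = 5: RHS = 1, y in [1, 6]  -> 2 point(s)
  x = 6: RHS = 2, y in [3, 4]  -> 2 point(s)
Affine points: 9. Add the point at infinity: total = 10.

#E(F_7) = 10


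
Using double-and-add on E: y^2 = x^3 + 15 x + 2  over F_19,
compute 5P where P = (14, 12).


k = 5 = 101_2 (binary, LSB first: 101)
Double-and-add from P = (14, 12):
  bit 0 = 1: acc = O + (14, 12) = (14, 12)
  bit 1 = 0: acc unchanged = (14, 12)
  bit 2 = 1: acc = (14, 12) + (3, 13) = (13, 0)

5P = (13, 0)


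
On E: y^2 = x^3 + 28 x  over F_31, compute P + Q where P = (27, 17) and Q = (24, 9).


P != Q, so use the chord formula.
s = (y2 - y1) / (x2 - x1) = (23) / (28) mod 31 = 13
x3 = s^2 - x1 - x2 mod 31 = 13^2 - 27 - 24 = 25
y3 = s (x1 - x3) - y1 mod 31 = 13 * (27 - 25) - 17 = 9

P + Q = (25, 9)


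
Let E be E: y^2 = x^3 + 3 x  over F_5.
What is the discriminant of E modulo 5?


4 a^3 + 27 b^2 = 4*3^3 + 27*0^2 = 108 + 0 = 108
Delta = -16 * (108) = -1728
Delta mod 5 = 2

Delta = 2 (mod 5)


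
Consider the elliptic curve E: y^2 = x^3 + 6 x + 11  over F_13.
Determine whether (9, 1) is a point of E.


Check whether y^2 = x^3 + 6 x + 11 (mod 13) for (x, y) = (9, 1).
LHS: y^2 = 1^2 mod 13 = 1
RHS: x^3 + 6 x + 11 = 9^3 + 6*9 + 11 mod 13 = 1
LHS = RHS

Yes, on the curve


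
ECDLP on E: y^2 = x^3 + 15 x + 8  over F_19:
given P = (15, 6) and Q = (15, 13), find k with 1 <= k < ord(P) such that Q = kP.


Enumerate multiples of P until we hit Q = (15, 13):
  1P = (15, 6)
  2P = (13, 14)
  3P = (7, 0)
  4P = (13, 5)
  5P = (15, 13)
Match found at i = 5.

k = 5


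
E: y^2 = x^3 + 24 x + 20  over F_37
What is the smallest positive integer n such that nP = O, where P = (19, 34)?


Compute successive multiples of P until we hit O:
  1P = (19, 34)
  2P = (27, 36)
  3P = (35, 36)
  4P = (31, 20)
  5P = (12, 1)
  6P = (32, 21)
  7P = (24, 8)
  8P = (24, 29)
  ... (continuing to 15P)
  15P = O

ord(P) = 15


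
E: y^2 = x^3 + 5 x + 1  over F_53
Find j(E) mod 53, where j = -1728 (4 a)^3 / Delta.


Delta = -16(4 a^3 + 27 b^2) mod 53 = 48
-1728 * (4 a)^3 = -1728 * (4*5)^3 mod 53 = 43
j = 43 * 48^(-1) mod 53 = 2

j = 2 (mod 53)


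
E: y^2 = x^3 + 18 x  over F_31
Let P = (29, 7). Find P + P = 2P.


Doubling: s = (3 x1^2 + a) / (2 y1)
s = (3*29^2 + 18) / (2*7) mod 31 = 11
x3 = s^2 - 2 x1 mod 31 = 11^2 - 2*29 = 1
y3 = s (x1 - x3) - y1 mod 31 = 11 * (29 - 1) - 7 = 22

2P = (1, 22)


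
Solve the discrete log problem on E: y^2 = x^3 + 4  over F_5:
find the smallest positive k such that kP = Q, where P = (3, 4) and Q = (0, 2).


Enumerate multiples of P until we hit Q = (0, 2):
  1P = (3, 4)
  2P = (0, 3)
  3P = (1, 0)
  4P = (0, 2)
Match found at i = 4.

k = 4


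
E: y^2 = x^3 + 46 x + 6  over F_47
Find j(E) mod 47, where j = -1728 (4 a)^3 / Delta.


Delta = -16(4 a^3 + 27 b^2) mod 47 = 22
-1728 * (4 a)^3 = -1728 * (4*46)^3 mod 47 = 1
j = 1 * 22^(-1) mod 47 = 15

j = 15 (mod 47)


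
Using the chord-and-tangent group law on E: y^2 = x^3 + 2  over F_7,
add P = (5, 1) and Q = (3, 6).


P != Q, so use the chord formula.
s = (y2 - y1) / (x2 - x1) = (5) / (5) mod 7 = 1
x3 = s^2 - x1 - x2 mod 7 = 1^2 - 5 - 3 = 0
y3 = s (x1 - x3) - y1 mod 7 = 1 * (5 - 0) - 1 = 4

P + Q = (0, 4)


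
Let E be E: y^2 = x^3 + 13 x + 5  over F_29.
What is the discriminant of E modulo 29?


4 a^3 + 27 b^2 = 4*13^3 + 27*5^2 = 8788 + 675 = 9463
Delta = -16 * (9463) = -151408
Delta mod 29 = 1

Delta = 1 (mod 29)


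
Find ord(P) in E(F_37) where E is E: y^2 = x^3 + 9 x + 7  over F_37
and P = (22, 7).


Compute successive multiples of P until we hit O:
  1P = (22, 7)
  2P = (9, 15)
  3P = (2, 12)
  4P = (20, 11)
  5P = (36, 21)
  6P = (17, 35)
  7P = (19, 28)
  8P = (8, 6)
  ... (continuing to 39P)
  39P = O

ord(P) = 39


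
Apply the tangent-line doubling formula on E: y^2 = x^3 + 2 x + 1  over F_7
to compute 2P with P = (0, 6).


Doubling: s = (3 x1^2 + a) / (2 y1)
s = (3*0^2 + 2) / (2*6) mod 7 = 6
x3 = s^2 - 2 x1 mod 7 = 6^2 - 2*0 = 1
y3 = s (x1 - x3) - y1 mod 7 = 6 * (0 - 1) - 6 = 2

2P = (1, 2)


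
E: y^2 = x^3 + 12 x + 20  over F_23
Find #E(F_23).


For each x in F_23, count y with y^2 = x^3 + 12 x + 20 mod 23:
  x = 2: RHS = 6, y in [11, 12]  -> 2 point(s)
  x = 6: RHS = 9, y in [3, 20]  -> 2 point(s)
  x = 9: RHS = 6, y in [11, 12]  -> 2 point(s)
  x = 10: RHS = 13, y in [6, 17]  -> 2 point(s)
  x = 12: RHS = 6, y in [11, 12]  -> 2 point(s)
  x = 13: RHS = 4, y in [2, 21]  -> 2 point(s)
  x = 17: RHS = 8, y in [10, 13]  -> 2 point(s)
  x = 19: RHS = 0, y in [0]  -> 1 point(s)
  x = 20: RHS = 3, y in [7, 16]  -> 2 point(s)
Affine points: 17. Add the point at infinity: total = 18.

#E(F_23) = 18


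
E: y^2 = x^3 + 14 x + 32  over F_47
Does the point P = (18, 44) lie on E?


Check whether y^2 = x^3 + 14 x + 32 (mod 47) for (x, y) = (18, 44).
LHS: y^2 = 44^2 mod 47 = 9
RHS: x^3 + 14 x + 32 = 18^3 + 14*18 + 32 mod 47 = 6
LHS != RHS

No, not on the curve


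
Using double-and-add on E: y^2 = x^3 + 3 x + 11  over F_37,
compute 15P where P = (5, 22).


k = 15 = 1111_2 (binary, LSB first: 1111)
Double-and-add from P = (5, 22):
  bit 0 = 1: acc = O + (5, 22) = (5, 22)
  bit 1 = 1: acc = (5, 22) + (16, 14) = (15, 29)
  bit 2 = 1: acc = (15, 29) + (26, 4) = (3, 11)
  bit 3 = 1: acc = (3, 11) + (13, 8) = (0, 14)

15P = (0, 14)


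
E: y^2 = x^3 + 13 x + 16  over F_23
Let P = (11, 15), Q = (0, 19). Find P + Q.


P != Q, so use the chord formula.
s = (y2 - y1) / (x2 - x1) = (4) / (12) mod 23 = 8
x3 = s^2 - x1 - x2 mod 23 = 8^2 - 11 - 0 = 7
y3 = s (x1 - x3) - y1 mod 23 = 8 * (11 - 7) - 15 = 17

P + Q = (7, 17)


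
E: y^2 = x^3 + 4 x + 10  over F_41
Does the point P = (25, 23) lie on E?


Check whether y^2 = x^3 + 4 x + 10 (mod 41) for (x, y) = (25, 23).
LHS: y^2 = 23^2 mod 41 = 37
RHS: x^3 + 4 x + 10 = 25^3 + 4*25 + 10 mod 41 = 32
LHS != RHS

No, not on the curve


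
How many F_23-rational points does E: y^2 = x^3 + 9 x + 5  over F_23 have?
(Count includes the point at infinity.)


For each x in F_23, count y with y^2 = x^3 + 9 x + 5 mod 23:
  x = 2: RHS = 8, y in [10, 13]  -> 2 point(s)
  x = 3: RHS = 13, y in [6, 17]  -> 2 point(s)
  x = 4: RHS = 13, y in [6, 17]  -> 2 point(s)
  x = 11: RHS = 9, y in [3, 20]  -> 2 point(s)
  x = 12: RHS = 1, y in [1, 22]  -> 2 point(s)
  x = 14: RHS = 0, y in [0]  -> 1 point(s)
  x = 16: RHS = 13, y in [6, 17]  -> 2 point(s)
  x = 21: RHS = 2, y in [5, 18]  -> 2 point(s)
  x = 22: RHS = 18, y in [8, 15]  -> 2 point(s)
Affine points: 17. Add the point at infinity: total = 18.

#E(F_23) = 18


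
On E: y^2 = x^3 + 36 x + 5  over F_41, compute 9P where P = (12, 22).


k = 9 = 1001_2 (binary, LSB first: 1001)
Double-and-add from P = (12, 22):
  bit 0 = 1: acc = O + (12, 22) = (12, 22)
  bit 1 = 0: acc unchanged = (12, 22)
  bit 2 = 0: acc unchanged = (12, 22)
  bit 3 = 1: acc = (12, 22) + (9, 22) = (20, 19)

9P = (20, 19)


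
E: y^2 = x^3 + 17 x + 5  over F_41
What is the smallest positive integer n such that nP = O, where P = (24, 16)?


Compute successive multiples of P until we hit O:
  1P = (24, 16)
  2P = (38, 38)
  3P = (30, 39)
  4P = (37, 23)
  5P = (39, 39)
  6P = (27, 4)
  7P = (6, 35)
  8P = (13, 2)
  ... (continuing to 18P)
  18P = O

ord(P) = 18


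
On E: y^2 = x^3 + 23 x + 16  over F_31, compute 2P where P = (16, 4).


Doubling: s = (3 x1^2 + a) / (2 y1)
s = (3*16^2 + 23) / (2*4) mod 31 = 2
x3 = s^2 - 2 x1 mod 31 = 2^2 - 2*16 = 3
y3 = s (x1 - x3) - y1 mod 31 = 2 * (16 - 3) - 4 = 22

2P = (3, 22)


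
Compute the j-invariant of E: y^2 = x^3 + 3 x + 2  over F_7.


Delta = -16(4 a^3 + 27 b^2) mod 7 = 2
-1728 * (4 a)^3 = -1728 * (4*3)^3 mod 7 = 6
j = 6 * 2^(-1) mod 7 = 3

j = 3 (mod 7)


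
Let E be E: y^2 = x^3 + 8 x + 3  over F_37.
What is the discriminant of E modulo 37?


4 a^3 + 27 b^2 = 4*8^3 + 27*3^2 = 2048 + 243 = 2291
Delta = -16 * (2291) = -36656
Delta mod 37 = 11

Delta = 11 (mod 37)


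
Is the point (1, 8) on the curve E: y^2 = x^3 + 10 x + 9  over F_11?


Check whether y^2 = x^3 + 10 x + 9 (mod 11) for (x, y) = (1, 8).
LHS: y^2 = 8^2 mod 11 = 9
RHS: x^3 + 10 x + 9 = 1^3 + 10*1 + 9 mod 11 = 9
LHS = RHS

Yes, on the curve


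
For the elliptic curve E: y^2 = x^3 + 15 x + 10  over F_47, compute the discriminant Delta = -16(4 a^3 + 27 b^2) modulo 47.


4 a^3 + 27 b^2 = 4*15^3 + 27*10^2 = 13500 + 2700 = 16200
Delta = -16 * (16200) = -259200
Delta mod 47 = 5

Delta = 5 (mod 47)


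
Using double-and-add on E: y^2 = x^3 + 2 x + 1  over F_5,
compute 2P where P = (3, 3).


k = 2 = 10_2 (binary, LSB first: 01)
Double-and-add from P = (3, 3):
  bit 0 = 0: acc unchanged = O
  bit 1 = 1: acc = O + (0, 4) = (0, 4)

2P = (0, 4)


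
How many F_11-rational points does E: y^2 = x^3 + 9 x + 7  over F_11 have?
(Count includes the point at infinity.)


For each x in F_11, count y with y^2 = x^3 + 9 x + 7 mod 11:
  x = 2: RHS = 0, y in [0]  -> 1 point(s)
  x = 5: RHS = 1, y in [1, 10]  -> 2 point(s)
  x = 9: RHS = 3, y in [5, 6]  -> 2 point(s)
Affine points: 5. Add the point at infinity: total = 6.

#E(F_11) = 6


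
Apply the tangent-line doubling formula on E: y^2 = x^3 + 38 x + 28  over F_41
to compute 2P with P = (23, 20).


Doubling: s = (3 x1^2 + a) / (2 y1)
s = (3*23^2 + 38) / (2*20) mod 41 = 15
x3 = s^2 - 2 x1 mod 41 = 15^2 - 2*23 = 15
y3 = s (x1 - x3) - y1 mod 41 = 15 * (23 - 15) - 20 = 18

2P = (15, 18)


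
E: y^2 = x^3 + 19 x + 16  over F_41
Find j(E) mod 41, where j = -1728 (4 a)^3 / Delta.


Delta = -16(4 a^3 + 27 b^2) mod 41 = 37
-1728 * (4 a)^3 = -1728 * (4*19)^3 mod 41 = 25
j = 25 * 37^(-1) mod 41 = 4

j = 4 (mod 41)


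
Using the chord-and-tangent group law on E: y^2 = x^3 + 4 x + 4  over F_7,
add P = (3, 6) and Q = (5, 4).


P != Q, so use the chord formula.
s = (y2 - y1) / (x2 - x1) = (5) / (2) mod 7 = 6
x3 = s^2 - x1 - x2 mod 7 = 6^2 - 3 - 5 = 0
y3 = s (x1 - x3) - y1 mod 7 = 6 * (3 - 0) - 6 = 5

P + Q = (0, 5)


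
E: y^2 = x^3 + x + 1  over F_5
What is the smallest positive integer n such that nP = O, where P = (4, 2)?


Compute successive multiples of P until we hit O:
  1P = (4, 2)
  2P = (3, 4)
  3P = (2, 4)
  4P = (0, 4)
  5P = (0, 1)
  6P = (2, 1)
  7P = (3, 1)
  8P = (4, 3)
  ... (continuing to 9P)
  9P = O

ord(P) = 9


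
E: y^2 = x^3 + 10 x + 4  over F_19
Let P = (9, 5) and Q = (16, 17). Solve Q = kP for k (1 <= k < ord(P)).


Enumerate multiples of P until we hit Q = (16, 17):
  1P = (9, 5)
  2P = (12, 16)
  3P = (3, 17)
  4P = (11, 18)
  5P = (8, 11)
  6P = (0, 17)
  7P = (16, 17)
Match found at i = 7.

k = 7


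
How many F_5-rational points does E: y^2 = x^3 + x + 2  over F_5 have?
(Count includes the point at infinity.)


For each x in F_5, count y with y^2 = x^3 + 1 x + 2 mod 5:
  x = 1: RHS = 4, y in [2, 3]  -> 2 point(s)
  x = 4: RHS = 0, y in [0]  -> 1 point(s)
Affine points: 3. Add the point at infinity: total = 4.

#E(F_5) = 4


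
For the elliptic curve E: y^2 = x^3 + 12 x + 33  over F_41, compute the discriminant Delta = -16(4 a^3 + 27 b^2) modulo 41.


4 a^3 + 27 b^2 = 4*12^3 + 27*33^2 = 6912 + 29403 = 36315
Delta = -16 * (36315) = -581040
Delta mod 41 = 12

Delta = 12 (mod 41)


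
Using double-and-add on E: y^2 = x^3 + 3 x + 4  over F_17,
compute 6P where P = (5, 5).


k = 6 = 110_2 (binary, LSB first: 011)
Double-and-add from P = (5, 5):
  bit 0 = 0: acc unchanged = O
  bit 1 = 1: acc = O + (8, 9) = (8, 9)
  bit 2 = 1: acc = (8, 9) + (14, 11) = (14, 6)

6P = (14, 6)


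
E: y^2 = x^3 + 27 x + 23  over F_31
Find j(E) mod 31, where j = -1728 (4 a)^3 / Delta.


Delta = -16(4 a^3 + 27 b^2) mod 31 = 8
-1728 * (4 a)^3 = -1728 * (4*27)^3 mod 31 = 30
j = 30 * 8^(-1) mod 31 = 27

j = 27 (mod 31)


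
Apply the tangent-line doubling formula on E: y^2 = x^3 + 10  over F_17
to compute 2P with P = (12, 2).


Doubling: s = (3 x1^2 + a) / (2 y1)
s = (3*12^2 + 0) / (2*2) mod 17 = 6
x3 = s^2 - 2 x1 mod 17 = 6^2 - 2*12 = 12
y3 = s (x1 - x3) - y1 mod 17 = 6 * (12 - 12) - 2 = 15

2P = (12, 15)


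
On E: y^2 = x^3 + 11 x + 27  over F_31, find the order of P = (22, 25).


Compute successive multiples of P until we hit O:
  1P = (22, 25)
  2P = (26, 8)
  3P = (3, 26)
  4P = (20, 1)
  5P = (9, 7)
  6P = (1, 16)
  7P = (24, 14)
  8P = (23, 27)
  ... (continuing to 25P)
  25P = O

ord(P) = 25


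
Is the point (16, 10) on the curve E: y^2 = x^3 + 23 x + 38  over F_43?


Check whether y^2 = x^3 + 23 x + 38 (mod 43) for (x, y) = (16, 10).
LHS: y^2 = 10^2 mod 43 = 14
RHS: x^3 + 23 x + 38 = 16^3 + 23*16 + 38 mod 43 = 30
LHS != RHS

No, not on the curve


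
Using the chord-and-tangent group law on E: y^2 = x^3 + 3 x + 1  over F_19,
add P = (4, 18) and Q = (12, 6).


P != Q, so use the chord formula.
s = (y2 - y1) / (x2 - x1) = (7) / (8) mod 19 = 8
x3 = s^2 - x1 - x2 mod 19 = 8^2 - 4 - 12 = 10
y3 = s (x1 - x3) - y1 mod 19 = 8 * (4 - 10) - 18 = 10

P + Q = (10, 10)


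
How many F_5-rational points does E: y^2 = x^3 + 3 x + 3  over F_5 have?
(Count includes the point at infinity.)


For each x in F_5, count y with y^2 = x^3 + 3 x + 3 mod 5:
  x = 3: RHS = 4, y in [2, 3]  -> 2 point(s)
  x = 4: RHS = 4, y in [2, 3]  -> 2 point(s)
Affine points: 4. Add the point at infinity: total = 5.

#E(F_5) = 5


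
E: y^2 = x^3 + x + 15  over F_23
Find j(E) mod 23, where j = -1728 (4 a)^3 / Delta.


Delta = -16(4 a^3 + 27 b^2) mod 23 = 3
-1728 * (4 a)^3 = -1728 * (4*1)^3 mod 23 = 15
j = 15 * 3^(-1) mod 23 = 5

j = 5 (mod 23)


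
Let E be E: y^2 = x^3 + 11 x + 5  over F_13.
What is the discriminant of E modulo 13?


4 a^3 + 27 b^2 = 4*11^3 + 27*5^2 = 5324 + 675 = 5999
Delta = -16 * (5999) = -95984
Delta mod 13 = 8

Delta = 8 (mod 13)


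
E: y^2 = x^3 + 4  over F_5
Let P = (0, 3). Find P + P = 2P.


Doubling: s = (3 x1^2 + a) / (2 y1)
s = (3*0^2 + 0) / (2*3) mod 5 = 0
x3 = s^2 - 2 x1 mod 5 = 0^2 - 2*0 = 0
y3 = s (x1 - x3) - y1 mod 5 = 0 * (0 - 0) - 3 = 2

2P = (0, 2)


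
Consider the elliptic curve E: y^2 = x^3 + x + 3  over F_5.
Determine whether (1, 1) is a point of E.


Check whether y^2 = x^3 + 1 x + 3 (mod 5) for (x, y) = (1, 1).
LHS: y^2 = 1^2 mod 5 = 1
RHS: x^3 + 1 x + 3 = 1^3 + 1*1 + 3 mod 5 = 0
LHS != RHS

No, not on the curve


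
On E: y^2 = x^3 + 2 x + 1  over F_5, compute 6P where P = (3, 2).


k = 6 = 110_2 (binary, LSB first: 011)
Double-and-add from P = (3, 2):
  bit 0 = 0: acc unchanged = O
  bit 1 = 1: acc = O + (0, 1) = (0, 1)
  bit 2 = 1: acc = (0, 1) + (1, 3) = (3, 3)

6P = (3, 3)


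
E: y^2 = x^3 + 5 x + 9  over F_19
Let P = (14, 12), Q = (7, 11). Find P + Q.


P != Q, so use the chord formula.
s = (y2 - y1) / (x2 - x1) = (18) / (12) mod 19 = 11
x3 = s^2 - x1 - x2 mod 19 = 11^2 - 14 - 7 = 5
y3 = s (x1 - x3) - y1 mod 19 = 11 * (14 - 5) - 12 = 11

P + Q = (5, 11)


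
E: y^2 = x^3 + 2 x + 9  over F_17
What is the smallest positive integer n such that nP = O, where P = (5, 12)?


Compute successive multiples of P until we hit O:
  1P = (5, 12)
  2P = (9, 12)
  3P = (3, 5)
  4P = (0, 14)
  5P = (4, 8)
  6P = (7, 14)
  7P = (6, 4)
  8P = (2, 15)
  ... (continuing to 21P)
  21P = O

ord(P) = 21


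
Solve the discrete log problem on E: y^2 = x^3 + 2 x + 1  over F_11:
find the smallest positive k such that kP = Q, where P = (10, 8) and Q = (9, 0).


Enumerate multiples of P until we hit Q = (9, 0):
  1P = (10, 8)
  2P = (3, 10)
  3P = (1, 2)
  4P = (9, 0)
Match found at i = 4.

k = 4


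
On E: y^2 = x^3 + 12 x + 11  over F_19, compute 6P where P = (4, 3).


k = 6 = 110_2 (binary, LSB first: 011)
Double-and-add from P = (4, 3):
  bit 0 = 0: acc unchanged = O
  bit 1 = 1: acc = O + (16, 10) = (16, 10)
  bit 2 = 1: acc = (16, 10) + (7, 18) = (5, 14)

6P = (5, 14)


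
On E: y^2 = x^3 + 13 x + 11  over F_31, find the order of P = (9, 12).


Compute successive multiples of P until we hit O:
  1P = (9, 12)
  2P = (20, 5)
  3P = (27, 22)
  4P = (11, 11)
  5P = (19, 24)
  6P = (28, 21)
  7P = (12, 29)
  8P = (18, 30)
  ... (continuing to 37P)
  37P = O

ord(P) = 37


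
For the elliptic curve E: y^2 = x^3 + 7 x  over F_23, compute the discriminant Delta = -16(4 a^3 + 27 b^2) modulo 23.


4 a^3 + 27 b^2 = 4*7^3 + 27*0^2 = 1372 + 0 = 1372
Delta = -16 * (1372) = -21952
Delta mod 23 = 13

Delta = 13 (mod 23)


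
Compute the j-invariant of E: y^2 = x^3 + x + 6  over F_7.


Delta = -16(4 a^3 + 27 b^2) mod 7 = 1
-1728 * (4 a)^3 = -1728 * (4*1)^3 mod 7 = 1
j = 1 * 1^(-1) mod 7 = 1

j = 1 (mod 7)


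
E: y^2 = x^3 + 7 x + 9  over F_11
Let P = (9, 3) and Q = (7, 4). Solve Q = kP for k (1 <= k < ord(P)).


Enumerate multiples of P until we hit Q = (7, 4):
  1P = (9, 3)
  2P = (7, 7)
  3P = (10, 10)
  4P = (8, 4)
  5P = (6, 5)
  6P = (5, 9)
  7P = (2, 3)
  8P = (0, 8)
  9P = (0, 3)
  10P = (2, 8)
  11P = (5, 2)
  12P = (6, 6)
  13P = (8, 7)
  14P = (10, 1)
  15P = (7, 4)
Match found at i = 15.

k = 15


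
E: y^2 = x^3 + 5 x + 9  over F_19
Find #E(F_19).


For each x in F_19, count y with y^2 = x^3 + 5 x + 9 mod 19:
  x = 0: RHS = 9, y in [3, 16]  -> 2 point(s)
  x = 4: RHS = 17, y in [6, 13]  -> 2 point(s)
  x = 5: RHS = 7, y in [8, 11]  -> 2 point(s)
  x = 7: RHS = 7, y in [8, 11]  -> 2 point(s)
  x = 9: RHS = 4, y in [2, 17]  -> 2 point(s)
  x = 12: RHS = 11, y in [7, 12]  -> 2 point(s)
  x = 14: RHS = 11, y in [7, 12]  -> 2 point(s)
  x = 15: RHS = 1, y in [1, 18]  -> 2 point(s)
  x = 16: RHS = 5, y in [9, 10]  -> 2 point(s)
Affine points: 18. Add the point at infinity: total = 19.

#E(F_19) = 19


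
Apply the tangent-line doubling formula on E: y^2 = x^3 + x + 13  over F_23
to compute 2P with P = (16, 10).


Doubling: s = (3 x1^2 + a) / (2 y1)
s = (3*16^2 + 1) / (2*10) mod 23 = 12
x3 = s^2 - 2 x1 mod 23 = 12^2 - 2*16 = 20
y3 = s (x1 - x3) - y1 mod 23 = 12 * (16 - 20) - 10 = 11

2P = (20, 11)


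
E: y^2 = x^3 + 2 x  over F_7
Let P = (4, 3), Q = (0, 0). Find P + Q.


P != Q, so use the chord formula.
s = (y2 - y1) / (x2 - x1) = (4) / (3) mod 7 = 6
x3 = s^2 - x1 - x2 mod 7 = 6^2 - 4 - 0 = 4
y3 = s (x1 - x3) - y1 mod 7 = 6 * (4 - 4) - 3 = 4

P + Q = (4, 4)


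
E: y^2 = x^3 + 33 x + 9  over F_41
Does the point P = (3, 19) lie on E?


Check whether y^2 = x^3 + 33 x + 9 (mod 41) for (x, y) = (3, 19).
LHS: y^2 = 19^2 mod 41 = 33
RHS: x^3 + 33 x + 9 = 3^3 + 33*3 + 9 mod 41 = 12
LHS != RHS

No, not on the curve


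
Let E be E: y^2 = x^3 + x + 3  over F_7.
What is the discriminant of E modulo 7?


4 a^3 + 27 b^2 = 4*1^3 + 27*3^2 = 4 + 243 = 247
Delta = -16 * (247) = -3952
Delta mod 7 = 3

Delta = 3 (mod 7)


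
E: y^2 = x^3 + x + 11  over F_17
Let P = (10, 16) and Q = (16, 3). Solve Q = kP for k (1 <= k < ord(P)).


Enumerate multiples of P until we hit Q = (16, 3):
  1P = (10, 16)
  2P = (16, 3)
Match found at i = 2.

k = 2


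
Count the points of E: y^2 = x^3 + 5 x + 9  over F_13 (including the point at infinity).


For each x in F_13, count y with y^2 = x^3 + 5 x + 9 mod 13:
  x = 0: RHS = 9, y in [3, 10]  -> 2 point(s)
  x = 2: RHS = 1, y in [1, 12]  -> 2 point(s)
  x = 3: RHS = 12, y in [5, 8]  -> 2 point(s)
  x = 5: RHS = 3, y in [4, 9]  -> 2 point(s)
  x = 7: RHS = 10, y in [6, 7]  -> 2 point(s)
  x = 9: RHS = 3, y in [4, 9]  -> 2 point(s)
  x = 11: RHS = 4, y in [2, 11]  -> 2 point(s)
  x = 12: RHS = 3, y in [4, 9]  -> 2 point(s)
Affine points: 16. Add the point at infinity: total = 17.

#E(F_13) = 17


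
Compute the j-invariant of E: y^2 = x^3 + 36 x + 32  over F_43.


Delta = -16(4 a^3 + 27 b^2) mod 43 = 38
-1728 * (4 a)^3 = -1728 * (4*36)^3 mod 43 = 4
j = 4 * 38^(-1) mod 43 = 25

j = 25 (mod 43)


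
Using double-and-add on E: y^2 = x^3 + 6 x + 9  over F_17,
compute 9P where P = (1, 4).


k = 9 = 1001_2 (binary, LSB first: 1001)
Double-and-add from P = (1, 4):
  bit 0 = 1: acc = O + (1, 4) = (1, 4)
  bit 1 = 0: acc unchanged = (1, 4)
  bit 2 = 0: acc unchanged = (1, 4)
  bit 3 = 1: acc = (1, 4) + (14, 7) = (10, 7)

9P = (10, 7)


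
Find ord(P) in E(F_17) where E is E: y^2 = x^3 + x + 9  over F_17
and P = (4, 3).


Compute successive multiples of P until we hit O:
  1P = (4, 3)
  2P = (11, 5)
  3P = (0, 3)
  4P = (13, 14)
  5P = (8, 11)
  6P = (9, 4)
  7P = (2, 11)
  8P = (10, 4)
  ... (continuing to 25P)
  25P = O

ord(P) = 25


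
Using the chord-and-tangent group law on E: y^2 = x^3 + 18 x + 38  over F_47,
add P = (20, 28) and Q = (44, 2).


P != Q, so use the chord formula.
s = (y2 - y1) / (x2 - x1) = (21) / (24) mod 47 = 42
x3 = s^2 - x1 - x2 mod 47 = 42^2 - 20 - 44 = 8
y3 = s (x1 - x3) - y1 mod 47 = 42 * (20 - 8) - 28 = 6

P + Q = (8, 6)


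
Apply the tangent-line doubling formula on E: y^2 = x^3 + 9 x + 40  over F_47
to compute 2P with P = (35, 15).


Doubling: s = (3 x1^2 + a) / (2 y1)
s = (3*35^2 + 9) / (2*15) mod 47 = 10
x3 = s^2 - 2 x1 mod 47 = 10^2 - 2*35 = 30
y3 = s (x1 - x3) - y1 mod 47 = 10 * (35 - 30) - 15 = 35

2P = (30, 35)


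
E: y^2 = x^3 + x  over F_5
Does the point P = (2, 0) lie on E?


Check whether y^2 = x^3 + 1 x + 0 (mod 5) for (x, y) = (2, 0).
LHS: y^2 = 0^2 mod 5 = 0
RHS: x^3 + 1 x + 0 = 2^3 + 1*2 + 0 mod 5 = 0
LHS = RHS

Yes, on the curve


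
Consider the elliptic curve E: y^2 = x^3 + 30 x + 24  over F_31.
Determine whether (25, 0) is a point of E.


Check whether y^2 = x^3 + 30 x + 24 (mod 31) for (x, y) = (25, 0).
LHS: y^2 = 0^2 mod 31 = 0
RHS: x^3 + 30 x + 24 = 25^3 + 30*25 + 24 mod 31 = 0
LHS = RHS

Yes, on the curve


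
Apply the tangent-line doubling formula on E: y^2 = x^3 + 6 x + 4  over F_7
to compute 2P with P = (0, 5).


Doubling: s = (3 x1^2 + a) / (2 y1)
s = (3*0^2 + 6) / (2*5) mod 7 = 2
x3 = s^2 - 2 x1 mod 7 = 2^2 - 2*0 = 4
y3 = s (x1 - x3) - y1 mod 7 = 2 * (0 - 4) - 5 = 1

2P = (4, 1)


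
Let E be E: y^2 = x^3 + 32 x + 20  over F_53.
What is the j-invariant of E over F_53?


Delta = -16(4 a^3 + 27 b^2) mod 53 = 38
-1728 * (4 a)^3 = -1728 * (4*32)^3 mod 53 = 1
j = 1 * 38^(-1) mod 53 = 7

j = 7 (mod 53)


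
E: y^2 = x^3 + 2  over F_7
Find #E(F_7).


For each x in F_7, count y with y^2 = x^3 + 0 x + 2 mod 7:
  x = 0: RHS = 2, y in [3, 4]  -> 2 point(s)
  x = 3: RHS = 1, y in [1, 6]  -> 2 point(s)
  x = 5: RHS = 1, y in [1, 6]  -> 2 point(s)
  x = 6: RHS = 1, y in [1, 6]  -> 2 point(s)
Affine points: 8. Add the point at infinity: total = 9.

#E(F_7) = 9


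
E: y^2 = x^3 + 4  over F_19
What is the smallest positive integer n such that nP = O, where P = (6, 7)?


Compute successive multiples of P until we hit O:
  1P = (6, 7)
  2P = (13, 15)
  3P = (11, 9)
  4P = (9, 7)
  5P = (4, 12)
  6P = (1, 9)
  7P = (0, 2)
  8P = (10, 15)
  ... (continuing to 21P)
  21P = O

ord(P) = 21


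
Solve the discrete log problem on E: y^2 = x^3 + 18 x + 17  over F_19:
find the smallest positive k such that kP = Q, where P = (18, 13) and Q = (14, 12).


Enumerate multiples of P until we hit Q = (14, 12):
  1P = (18, 13)
  2P = (11, 8)
  3P = (13, 15)
  4P = (14, 12)
Match found at i = 4.

k = 4


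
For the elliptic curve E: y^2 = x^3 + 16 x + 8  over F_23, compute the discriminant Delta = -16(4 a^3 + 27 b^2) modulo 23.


4 a^3 + 27 b^2 = 4*16^3 + 27*8^2 = 16384 + 1728 = 18112
Delta = -16 * (18112) = -289792
Delta mod 23 = 8

Delta = 8 (mod 23)
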